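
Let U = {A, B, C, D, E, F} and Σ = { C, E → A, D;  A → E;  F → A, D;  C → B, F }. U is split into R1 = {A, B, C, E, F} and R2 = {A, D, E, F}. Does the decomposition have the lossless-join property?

Yes

Common attributes: R1 ∩ R2 = {A, E, F}.
Closure of {A, E, F}: F → A, D applies, adding D. So (A, E, F)⁺ = {A, D, E, F}.
This closure contains every attribute of R2, so R1 ∩ R2 → R2. The join is lossless.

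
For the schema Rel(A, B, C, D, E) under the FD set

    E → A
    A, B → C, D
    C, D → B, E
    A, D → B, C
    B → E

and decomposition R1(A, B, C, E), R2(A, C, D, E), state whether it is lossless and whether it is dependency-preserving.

Lossless test: (A, C, E)⁺ = {A, C, E}, which is a superkey of neither fragment — lossy.
Dependency preservation: the restricted closure of {A, B} across the fragments never reaches {C, D}, so A, B → C, D cannot be enforced without a join — not preserved.

lossy and not dependency-preserving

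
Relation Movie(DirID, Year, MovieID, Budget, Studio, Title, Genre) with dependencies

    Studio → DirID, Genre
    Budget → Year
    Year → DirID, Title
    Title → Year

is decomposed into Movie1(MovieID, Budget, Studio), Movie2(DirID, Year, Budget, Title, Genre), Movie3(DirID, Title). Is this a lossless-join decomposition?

No

Chase test. Columns are DirID, Year, MovieID, Budget, Studio, Title, Genre; row i has aⱼ where attribute j ∈ Moviei, else bᵢⱼ.
Initial tableau (one row per fragment):
  row 1: b11 b12 a3 a4 a5 b16 b17
  row 2: a1 a2 b23 a4 b25 a6 a7
  row 3: a1 b32 b33 b34 b35 a6 b37
Rows 1 and 2 agree on Budget; apply Budget→Year and equate their Year entries.
Rows 1 and 2 agree on Year; apply Year→DirID, Title and equate their DirID, Title entries.
Rows 1 and 3 agree on Title; apply Title→Year and equate their Year entries.
No row becomes fully distinguished — the join is lossy.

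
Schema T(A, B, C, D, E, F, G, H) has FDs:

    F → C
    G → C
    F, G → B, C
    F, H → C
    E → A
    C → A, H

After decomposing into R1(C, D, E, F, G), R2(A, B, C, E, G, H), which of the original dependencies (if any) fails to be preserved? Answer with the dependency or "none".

F, G → B, C

Check F, G → B, C: no single fragment contains all of {B, C, F, G}, and the restricted closure of {F, G} across the fragments never reaches {B, C}.
F → C is preserved.
G → C is preserved.
F, H → C is preserved.
E → A is preserved.
C → A, H is preserved.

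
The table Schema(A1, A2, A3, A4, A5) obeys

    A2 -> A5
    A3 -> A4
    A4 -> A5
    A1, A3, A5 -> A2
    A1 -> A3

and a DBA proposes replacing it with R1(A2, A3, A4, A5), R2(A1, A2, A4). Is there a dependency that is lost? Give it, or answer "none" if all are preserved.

Check A1 → A3: no single fragment contains all of {A1, A3}, and the restricted closure of {A1} across the fragments never reaches {A3}.
A2 → A5 is preserved.
A3 → A4 is preserved.
A4 → A5 is preserved.
A1, A3, A5 → A2 is preserved.

A1 -> A3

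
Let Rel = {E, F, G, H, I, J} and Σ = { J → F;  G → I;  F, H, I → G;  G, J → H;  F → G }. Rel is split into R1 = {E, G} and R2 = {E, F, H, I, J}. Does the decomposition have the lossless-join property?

No

Common attributes: R1 ∩ R2 = {E}.
No dependency enlarges {E}, so (E)⁺ = {E}.
The closure contains neither all of R1 = {E, G} nor all of R2 = {E, F, H, I, J}, so the common attributes are not a superkey of either fragment. The join is lossy.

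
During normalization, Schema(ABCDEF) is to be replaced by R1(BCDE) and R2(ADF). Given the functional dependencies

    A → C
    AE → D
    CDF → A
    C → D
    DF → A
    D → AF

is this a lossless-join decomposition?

Common attributes: R1 ∩ R2 = {D}.
Closure of {D}: D → AF applies, adding AF; A → C applies, adding C. So (D)⁺ = {ACDF}.
This closure contains every attribute of R2, so R1 ∩ R2 → R2. The join is lossless.

Yes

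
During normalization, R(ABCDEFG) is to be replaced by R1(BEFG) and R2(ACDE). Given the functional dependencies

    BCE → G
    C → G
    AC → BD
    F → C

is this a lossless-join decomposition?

Common attributes: R1 ∩ R2 = {E}.
No dependency enlarges {E}, so (E)⁺ = {E}.
The closure contains neither all of R1 = {BEFG} nor all of R2 = {ACDE}, so the common attributes are not a superkey of either fragment. The join is lossy.

No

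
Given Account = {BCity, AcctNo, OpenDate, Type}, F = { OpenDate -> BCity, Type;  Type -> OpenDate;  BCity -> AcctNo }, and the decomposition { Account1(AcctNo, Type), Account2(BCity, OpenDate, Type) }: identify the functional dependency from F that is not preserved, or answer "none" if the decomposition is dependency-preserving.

BCity -> AcctNo

Check BCity → AcctNo: no single fragment contains all of {BCity, AcctNo}, and the restricted closure of {BCity} across the fragments never reaches {AcctNo}.
OpenDate → BCity, Type is preserved.
Type → OpenDate is preserved.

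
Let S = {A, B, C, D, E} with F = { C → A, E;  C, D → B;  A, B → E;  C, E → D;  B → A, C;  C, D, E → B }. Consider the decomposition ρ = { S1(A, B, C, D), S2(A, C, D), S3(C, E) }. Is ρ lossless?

Yes

Chase test. Columns are A, B, C, D, E; row i has aⱼ where attribute j ∈ Si, else bᵢⱼ.
Initial tableau (one row per fragment):
  row 1: a1 a2 a3 a4 b15
  row 2: a1 b22 a3 a4 b25
  row 3: b31 b32 a3 b34 a5
Rows 1 and 2 agree on C; apply C→A, E and equate their A, E entries.
Rows 1 and 3 agree on C; apply C→A, E and equate their A, E entries.
Rows 1 and 2 agree on C, D; apply C, D→B and equate their B entries.
Rows 1 and 3 agree on C, E; apply C, E→D and equate their D entries.
Rows 1 and 3 agree on C, D, E; apply C, D, E→B and equate their B entries.
Row 1 is now all distinguished symbols — the join is lossless.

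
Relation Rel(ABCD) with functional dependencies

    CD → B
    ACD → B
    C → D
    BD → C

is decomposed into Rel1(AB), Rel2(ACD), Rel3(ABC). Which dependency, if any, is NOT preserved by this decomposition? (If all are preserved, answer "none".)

Check BD → C: no single fragment contains all of {BCD}, and the restricted closure of {BD} across the fragments never reaches {C}.
CD → B is preserved.
ACD → B is preserved.
C → D is preserved.

BD → C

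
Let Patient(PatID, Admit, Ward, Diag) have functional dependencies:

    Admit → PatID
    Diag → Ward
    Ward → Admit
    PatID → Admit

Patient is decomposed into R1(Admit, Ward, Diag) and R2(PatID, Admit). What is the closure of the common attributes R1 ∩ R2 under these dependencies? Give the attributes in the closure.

PatID, Admit

R1 ∩ R2 = {Admit}.
Admit → PatID applies, adding PatID
Closure: {PatID, Admit}.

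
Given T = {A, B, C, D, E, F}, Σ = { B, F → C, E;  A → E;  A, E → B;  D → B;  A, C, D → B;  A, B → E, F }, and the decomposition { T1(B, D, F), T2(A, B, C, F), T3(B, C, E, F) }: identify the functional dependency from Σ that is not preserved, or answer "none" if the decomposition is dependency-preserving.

B, F → C, E lies within T3.
A → E: restricted closure across fragments reaches E.
A, E → B: restricted closure across fragments reaches B.
D → B lies within T1.
A, C, D → B: restricted closure across fragments reaches B.
A, B → E, F: restricted closure across fragments reaches E, F.
Every dependency is enforceable on the fragments, so the decomposition is dependency-preserving.

none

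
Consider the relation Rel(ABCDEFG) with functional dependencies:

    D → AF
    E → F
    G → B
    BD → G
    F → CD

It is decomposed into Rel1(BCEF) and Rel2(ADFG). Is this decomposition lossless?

Common attributes: Rel1 ∩ Rel2 = {F}.
Closure of {F}: F → CD applies, adding CD; D → AF applies, adding A. So (F)⁺ = {ACDF}.
The closure contains neither all of Rel1 = {BCEF} nor all of Rel2 = {ADFG}, so the common attributes are not a superkey of either fragment. The join is lossy.

No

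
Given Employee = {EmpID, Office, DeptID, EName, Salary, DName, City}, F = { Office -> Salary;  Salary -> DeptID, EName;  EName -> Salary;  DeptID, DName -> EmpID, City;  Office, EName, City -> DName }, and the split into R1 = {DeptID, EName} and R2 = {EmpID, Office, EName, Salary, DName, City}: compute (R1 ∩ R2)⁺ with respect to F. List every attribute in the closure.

DeptID, EName, Salary

R1 ∩ R2 = {EName}.
EName → Salary applies, adding Salary
Salary → DeptID, EName applies, adding DeptID
Closure: {DeptID, EName, Salary}.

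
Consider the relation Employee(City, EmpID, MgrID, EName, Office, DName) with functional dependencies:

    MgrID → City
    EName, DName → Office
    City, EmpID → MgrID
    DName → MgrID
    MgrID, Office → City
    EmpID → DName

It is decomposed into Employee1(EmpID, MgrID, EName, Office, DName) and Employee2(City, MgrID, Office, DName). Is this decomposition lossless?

Common attributes: Employee1 ∩ Employee2 = {MgrID, Office, DName}.
Closure of {MgrID, Office, DName}: MgrID → City applies, adding City. So (MgrID, Office, DName)⁺ = {City, MgrID, Office, DName}.
This closure contains every attribute of Employee2, so Employee1 ∩ Employee2 → Employee2. The join is lossless.

Yes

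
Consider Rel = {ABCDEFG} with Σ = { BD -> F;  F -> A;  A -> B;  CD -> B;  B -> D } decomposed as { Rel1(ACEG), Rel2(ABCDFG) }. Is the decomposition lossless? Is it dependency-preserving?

Lossless test: (ACG)⁺ = {ABCDFG}, which contains all of one fragment — lossless.
Dependency preservation: every FD's attributes lie within a single fragment, so each can be enforced locally — preserved.

lossless and dependency-preserving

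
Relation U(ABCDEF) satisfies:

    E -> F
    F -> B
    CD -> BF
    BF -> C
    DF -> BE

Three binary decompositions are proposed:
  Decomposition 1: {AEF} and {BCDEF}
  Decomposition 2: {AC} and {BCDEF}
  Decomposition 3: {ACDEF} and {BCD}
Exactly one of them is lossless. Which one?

Decomposition 3

Decomposition 1: common = {EF}, closure = {BCEF} → lossy.
Decomposition 2: common = {C}, closure = {C} → lossy.
Decomposition 3: common = {CD}, closure = {BCDEF} → lossless.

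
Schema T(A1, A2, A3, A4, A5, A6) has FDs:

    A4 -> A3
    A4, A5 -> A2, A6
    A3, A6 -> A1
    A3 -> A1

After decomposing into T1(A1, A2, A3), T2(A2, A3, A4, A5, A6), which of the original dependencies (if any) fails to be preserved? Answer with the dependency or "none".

none

A4 → A3 lies within T2.
A4, A5 → A2, A6 lies within T2.
A3, A6 → A1: restricted closure across fragments reaches A1.
A3 → A1 lies within T1.
Every dependency is enforceable on the fragments, so the decomposition is dependency-preserving.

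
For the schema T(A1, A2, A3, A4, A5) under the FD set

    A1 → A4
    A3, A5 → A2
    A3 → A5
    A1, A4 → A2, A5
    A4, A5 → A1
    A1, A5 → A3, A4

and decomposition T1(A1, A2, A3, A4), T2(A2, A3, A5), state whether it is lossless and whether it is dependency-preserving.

lossless but not dependency-preserving

Lossless test: (A2, A3)⁺ = {A2, A3, A5}, which contains all of one fragment — lossless.
Dependency preservation: the restricted closure of {A4, A5} across the fragments never reaches {A1}, so A4, A5 → A1 cannot be enforced without a join — not preserved.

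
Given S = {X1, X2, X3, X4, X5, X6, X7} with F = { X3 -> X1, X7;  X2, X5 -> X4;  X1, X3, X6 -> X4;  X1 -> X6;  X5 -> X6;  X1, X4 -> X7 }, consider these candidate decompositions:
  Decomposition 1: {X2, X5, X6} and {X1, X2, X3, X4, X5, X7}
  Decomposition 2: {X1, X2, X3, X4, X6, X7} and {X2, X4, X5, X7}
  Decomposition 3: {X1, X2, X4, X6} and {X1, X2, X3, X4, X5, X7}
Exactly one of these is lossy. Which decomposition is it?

Decomposition 2

Decomposition 1: common = {X2, X5}, closure = {X2, X4, X5, X6} → lossless.
Decomposition 2: common = {X2, X4, X7}, closure = {X2, X4, X7} → lossy.
Decomposition 3: common = {X1, X2, X4}, closure = {X1, X2, X4, X6, X7} → lossless.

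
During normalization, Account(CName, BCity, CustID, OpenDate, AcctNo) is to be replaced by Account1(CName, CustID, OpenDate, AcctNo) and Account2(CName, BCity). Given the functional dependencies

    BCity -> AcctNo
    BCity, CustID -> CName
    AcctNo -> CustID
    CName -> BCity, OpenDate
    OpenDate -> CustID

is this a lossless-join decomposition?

Common attributes: Account1 ∩ Account2 = {CName}.
Closure of {CName}: CName → BCity, OpenDate applies, adding BCity, OpenDate; OpenDate → CustID applies, adding CustID; BCity → AcctNo applies, adding AcctNo. So (CName)⁺ = {CName, BCity, CustID, OpenDate, AcctNo}.
This closure contains every attribute of Account1, so Account1 ∩ Account2 → Account1. The join is lossless.

Yes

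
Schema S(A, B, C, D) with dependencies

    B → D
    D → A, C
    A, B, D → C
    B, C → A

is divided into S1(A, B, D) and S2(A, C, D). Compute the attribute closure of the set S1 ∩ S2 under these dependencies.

A, C, D

S1 ∩ S2 = {A, D}.
D → A, C applies, adding C
Closure: {A, C, D}.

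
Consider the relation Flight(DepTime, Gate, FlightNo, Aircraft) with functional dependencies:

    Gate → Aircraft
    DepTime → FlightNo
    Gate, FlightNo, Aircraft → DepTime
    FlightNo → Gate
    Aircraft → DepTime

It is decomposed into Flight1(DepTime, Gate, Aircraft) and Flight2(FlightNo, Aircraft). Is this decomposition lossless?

Yes

Common attributes: Flight1 ∩ Flight2 = {Aircraft}.
Closure of {Aircraft}: Aircraft → DepTime applies, adding DepTime; DepTime → FlightNo applies, adding FlightNo; FlightNo → Gate applies, adding Gate. So (Aircraft)⁺ = {DepTime, Gate, FlightNo, Aircraft}.
This closure contains every attribute of Flight1, so Flight1 ∩ Flight2 → Flight1. The join is lossless.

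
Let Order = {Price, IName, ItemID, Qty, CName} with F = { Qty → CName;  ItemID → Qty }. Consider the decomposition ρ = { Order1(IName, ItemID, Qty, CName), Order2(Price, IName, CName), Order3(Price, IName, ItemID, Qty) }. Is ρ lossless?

Yes

Chase test. Columns are Price, IName, ItemID, Qty, CName; row i has aⱼ where attribute j ∈ Orderi, else bᵢⱼ.
Initial tableau (one row per fragment):
  row 1: b11 a2 a3 a4 a5
  row 2: a1 a2 b23 b24 a5
  row 3: a1 a2 a3 a4 b35
Rows 1 and 3 agree on Qty; apply Qty→CName and equate their CName entries.
Row 3 is now all distinguished symbols — the join is lossless.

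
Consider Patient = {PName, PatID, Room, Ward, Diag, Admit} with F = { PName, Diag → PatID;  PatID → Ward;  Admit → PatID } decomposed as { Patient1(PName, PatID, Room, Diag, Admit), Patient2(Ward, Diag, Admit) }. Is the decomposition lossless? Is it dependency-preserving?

lossless but not dependency-preserving

Lossless test: (Diag, Admit)⁺ = {PatID, Ward, Diag, Admit}, which contains all of one fragment — lossless.
Dependency preservation: the restricted closure of {PatID} across the fragments never reaches {Ward}, so PatID → Ward cannot be enforced without a join — not preserved.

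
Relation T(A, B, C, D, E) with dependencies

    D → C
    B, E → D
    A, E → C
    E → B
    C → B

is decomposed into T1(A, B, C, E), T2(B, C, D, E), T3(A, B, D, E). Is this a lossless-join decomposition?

Yes

Chase test. Columns are A, B, C, D, E; row i has aⱼ where attribute j ∈ Ti, else bᵢⱼ.
Initial tableau (one row per fragment):
  row 1: a1 a2 a3 b14 a5
  row 2: b21 a2 a3 a4 a5
  row 3: a1 a2 b33 a4 a5
Rows 2 and 3 agree on D; apply D→C and equate their C entries.
Rows 1 and 2 agree on B, E; apply B, E→D and equate their D entries.
Row 1 is now all distinguished symbols — the join is lossless.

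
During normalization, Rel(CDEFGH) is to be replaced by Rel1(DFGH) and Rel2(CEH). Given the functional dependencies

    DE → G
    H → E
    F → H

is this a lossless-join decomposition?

Common attributes: Rel1 ∩ Rel2 = {H}.
Closure of {H}: H → E applies, adding E. So (H)⁺ = {EH}.
The closure contains neither all of Rel1 = {DFGH} nor all of Rel2 = {CEH}, so the common attributes are not a superkey of either fragment. The join is lossy.

No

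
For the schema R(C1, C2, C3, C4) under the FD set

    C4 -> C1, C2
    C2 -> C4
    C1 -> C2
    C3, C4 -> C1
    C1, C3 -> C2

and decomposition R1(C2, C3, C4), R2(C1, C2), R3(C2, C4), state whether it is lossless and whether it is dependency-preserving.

Lossless test (chase): Rows 1 and 3 agree on C4; apply C4→C1, C2 and equate their C1, C2 entries. Rows 1 and 2 agree on C2; apply C2→C4 and equate their C4 entries. Rows 1 and 2 agree on C4; apply C4→C1, C2 and equate their C1, C2 entries. Row 1 is now all distinguished symbols — the join is lossless.
Dependency preservation: C4 → C1, C2; C3, C4 → C1; C1, C3 → C2 are not contained in any single fragment, but the restricted closure of each left-hand side across the fragments still reaches the right-hand side; the remaining FDs each lie inside some fragment. All dependencies are preserved.

lossless and dependency-preserving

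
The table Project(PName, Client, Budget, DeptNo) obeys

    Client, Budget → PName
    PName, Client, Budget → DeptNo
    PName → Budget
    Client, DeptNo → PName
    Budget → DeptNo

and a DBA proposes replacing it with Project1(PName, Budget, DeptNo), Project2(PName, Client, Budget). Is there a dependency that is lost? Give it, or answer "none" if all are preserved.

Check Client, DeptNo → PName: no single fragment contains all of {PName, Client, DeptNo}, and the restricted closure of {Client, DeptNo} across the fragments never reaches {PName}.
Client, Budget → PName is preserved.
PName, Client, Budget → DeptNo is preserved.
PName → Budget is preserved.
Budget → DeptNo is preserved.

Client, DeptNo → PName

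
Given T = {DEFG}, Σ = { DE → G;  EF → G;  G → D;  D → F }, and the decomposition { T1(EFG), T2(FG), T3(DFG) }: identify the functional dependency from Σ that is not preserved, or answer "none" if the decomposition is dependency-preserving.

none

DE → G: restricted closure across fragments reaches G.
EF → G lies within T1.
G → D lies within T3.
D → F lies within T3.
Every dependency is enforceable on the fragments, so the decomposition is dependency-preserving.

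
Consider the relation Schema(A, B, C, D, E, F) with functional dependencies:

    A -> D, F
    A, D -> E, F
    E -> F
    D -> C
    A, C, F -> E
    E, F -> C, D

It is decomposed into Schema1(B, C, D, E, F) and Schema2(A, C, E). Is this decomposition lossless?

Common attributes: Schema1 ∩ Schema2 = {C, E}.
Closure of {C, E}: E → F applies, adding F; E, F → C, D applies, adding D. So (C, E)⁺ = {C, D, E, F}.
The closure contains neither all of Schema1 = {B, C, D, E, F} nor all of Schema2 = {A, C, E}, so the common attributes are not a superkey of either fragment. The join is lossy.

No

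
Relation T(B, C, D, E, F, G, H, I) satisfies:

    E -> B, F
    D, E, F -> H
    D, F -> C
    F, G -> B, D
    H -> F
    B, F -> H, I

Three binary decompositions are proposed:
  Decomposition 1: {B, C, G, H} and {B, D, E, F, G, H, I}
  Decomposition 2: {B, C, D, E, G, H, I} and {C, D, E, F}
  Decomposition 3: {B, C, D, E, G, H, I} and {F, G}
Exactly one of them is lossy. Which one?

Decomposition 1: common = {B, G, H}, closure = {B, C, D, F, G, H, I} → lossless.
Decomposition 2: common = {C, D, E}, closure = {B, C, D, E, F, H, I} → lossless.
Decomposition 3: common = {G}, closure = {G} → lossy.

Decomposition 3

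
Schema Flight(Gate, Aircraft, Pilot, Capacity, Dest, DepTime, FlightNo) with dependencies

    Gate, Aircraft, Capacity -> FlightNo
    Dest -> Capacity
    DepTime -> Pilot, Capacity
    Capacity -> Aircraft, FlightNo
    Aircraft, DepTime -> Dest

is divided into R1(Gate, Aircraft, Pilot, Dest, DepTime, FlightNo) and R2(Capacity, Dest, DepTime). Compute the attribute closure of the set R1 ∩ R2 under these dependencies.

Aircraft, Pilot, Capacity, Dest, DepTime, FlightNo

R1 ∩ R2 = {Dest, DepTime}.
Dest → Capacity applies, adding Capacity
DepTime → Pilot, Capacity applies, adding Pilot
Capacity → Aircraft, FlightNo applies, adding Aircraft, FlightNo
Closure: {Aircraft, Pilot, Capacity, Dest, DepTime, FlightNo}.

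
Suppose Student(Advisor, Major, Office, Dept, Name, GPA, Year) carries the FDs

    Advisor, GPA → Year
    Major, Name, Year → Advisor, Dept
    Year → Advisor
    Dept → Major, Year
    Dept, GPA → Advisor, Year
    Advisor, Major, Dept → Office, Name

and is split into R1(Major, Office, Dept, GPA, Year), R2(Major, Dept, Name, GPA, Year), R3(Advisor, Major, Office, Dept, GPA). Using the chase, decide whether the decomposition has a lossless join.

Yes

Chase test. Columns are Advisor, Major, Office, Dept, Name, GPA, Year; row i has aⱼ where attribute j ∈ Ri, else bᵢⱼ.
Initial tableau (one row per fragment):
  row 1: b11 a2 a3 a4 b15 a6 a7
  row 2: b21 a2 b23 a4 a5 a6 a7
  row 3: a1 a2 a3 a4 b35 a6 b37
Rows 1 and 2 agree on Year; apply Year→Advisor and equate their Advisor entries.
Rows 1 and 3 agree on Dept; apply Dept→Major, Year and equate their Major, Year entries.
Rows 1 and 3 agree on Dept, GPA; apply Dept, GPA→Advisor, Year and equate their Advisor, Year entries.
Rows 1 and 2 agree on Advisor, Major, Dept; apply Advisor, Major, Dept→Office, Name and equate their Office, Name entries.
Rows 1 and 3 agree on Advisor, Major, Dept; apply Advisor, Major, Dept→Office, Name and equate their Office, Name entries.
Row 1 is now all distinguished symbols — the join is lossless.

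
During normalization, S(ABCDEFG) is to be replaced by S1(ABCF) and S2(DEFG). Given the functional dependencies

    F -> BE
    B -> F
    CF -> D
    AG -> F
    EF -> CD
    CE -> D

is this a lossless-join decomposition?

No

Common attributes: S1 ∩ S2 = {F}.
Closure of {F}: F → BE applies, adding BE; EF → CD applies, adding CD. So (F)⁺ = {BCDEF}.
The closure contains neither all of S1 = {ABCF} nor all of S2 = {DEFG}, so the common attributes are not a superkey of either fragment. The join is lossy.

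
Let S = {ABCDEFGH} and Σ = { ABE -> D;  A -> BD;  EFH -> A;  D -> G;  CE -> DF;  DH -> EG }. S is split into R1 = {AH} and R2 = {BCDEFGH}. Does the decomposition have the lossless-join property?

Common attributes: R1 ∩ R2 = {H}.
No dependency enlarges {H}, so (H)⁺ = {H}.
The closure contains neither all of R1 = {AH} nor all of R2 = {BCDEFGH}, so the common attributes are not a superkey of either fragment. The join is lossy.

No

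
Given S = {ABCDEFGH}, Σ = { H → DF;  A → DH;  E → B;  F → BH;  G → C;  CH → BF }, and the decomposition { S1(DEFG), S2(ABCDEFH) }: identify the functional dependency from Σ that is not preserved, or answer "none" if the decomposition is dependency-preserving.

Check G → C: no single fragment contains all of {CG}, and the restricted closure of {G} across the fragments never reaches {C}.
H → DF is preserved.
A → DH is preserved.
E → B is preserved.
F → BH is preserved.
CH → BF is preserved.

G → C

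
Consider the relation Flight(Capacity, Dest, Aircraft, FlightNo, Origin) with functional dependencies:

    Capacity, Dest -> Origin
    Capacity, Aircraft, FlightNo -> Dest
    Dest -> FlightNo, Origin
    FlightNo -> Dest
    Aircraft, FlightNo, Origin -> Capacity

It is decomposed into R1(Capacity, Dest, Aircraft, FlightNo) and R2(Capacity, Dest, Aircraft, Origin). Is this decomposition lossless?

Yes

Common attributes: R1 ∩ R2 = {Capacity, Dest, Aircraft}.
Closure of {Capacity, Dest, Aircraft}: Capacity, Dest → Origin applies, adding Origin; Dest → FlightNo, Origin applies, adding FlightNo. So (Capacity, Dest, Aircraft)⁺ = {Capacity, Dest, Aircraft, FlightNo, Origin}.
This closure contains every attribute of R1, so R1 ∩ R2 → R1. The join is lossless.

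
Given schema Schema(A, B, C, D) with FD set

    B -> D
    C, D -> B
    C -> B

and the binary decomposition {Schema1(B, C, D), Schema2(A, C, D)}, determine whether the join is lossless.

Yes

Common attributes: Schema1 ∩ Schema2 = {C, D}.
Closure of {C, D}: C, D → B applies, adding B. So (C, D)⁺ = {B, C, D}.
This closure contains every attribute of Schema1, so Schema1 ∩ Schema2 → Schema1. The join is lossless.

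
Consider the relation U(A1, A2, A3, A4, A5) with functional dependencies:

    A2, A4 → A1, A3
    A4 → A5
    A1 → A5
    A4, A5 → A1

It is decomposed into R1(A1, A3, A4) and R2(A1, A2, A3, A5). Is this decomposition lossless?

No

Common attributes: R1 ∩ R2 = {A1, A3}.
Closure of {A1, A3}: A1 → A5 applies, adding A5. So (A1, A3)⁺ = {A1, A3, A5}.
The closure contains neither all of R1 = {A1, A3, A4} nor all of R2 = {A1, A2, A3, A5}, so the common attributes are not a superkey of either fragment. The join is lossy.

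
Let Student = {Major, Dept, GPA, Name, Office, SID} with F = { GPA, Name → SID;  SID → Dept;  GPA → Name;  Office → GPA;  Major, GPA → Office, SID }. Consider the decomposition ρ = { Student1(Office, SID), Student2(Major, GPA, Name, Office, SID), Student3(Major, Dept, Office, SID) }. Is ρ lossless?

Yes

Chase test. Columns are Major, Dept, GPA, Name, Office, SID; row i has aⱼ where attribute j ∈ Studenti, else bᵢⱼ.
Initial tableau (one row per fragment):
  row 1: b11 b12 b13 b14 a5 a6
  row 2: a1 b22 a3 a4 a5 a6
  row 3: a1 a2 b33 b34 a5 a6
Rows 1 and 2 agree on SID; apply SID→Dept and equate their Dept entries.
Rows 1 and 3 agree on SID; apply SID→Dept and equate their Dept entries.
Rows 1 and 2 agree on Office; apply Office→GPA and equate their GPA entries.
Rows 1 and 3 agree on Office; apply Office→GPA and equate their GPA entries.
Rows 1 and 2 agree on GPA; apply GPA→Name and equate their Name entries.
Rows 1 and 3 agree on GPA; apply GPA→Name and equate their Name entries.
Row 2 is now all distinguished symbols — the join is lossless.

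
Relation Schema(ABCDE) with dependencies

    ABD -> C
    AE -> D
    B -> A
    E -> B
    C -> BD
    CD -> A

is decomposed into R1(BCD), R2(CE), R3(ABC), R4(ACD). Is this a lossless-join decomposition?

Yes

Chase test. Columns are ABCDE; row i has aⱼ where attribute j ∈ Ri, else bᵢⱼ.
Initial tableau (one row per fragment):
  row 1: b11 a2 a3 a4 b15
  row 2: b21 b22 a3 b24 a5
  row 3: a1 a2 a3 b34 b35
  row 4: a1 b42 a3 a4 b45
Rows 1 and 3 agree on B; apply B→A and equate their A entries.
Rows 1 and 2 agree on C; apply C→BD and equate their BD entries.
Rows 1 and 3 agree on C; apply C→BD and equate their BD entries.
Rows 1 and 4 agree on C; apply C→BD and equate their BD entries.
Rows 1 and 2 agree on CD; apply CD→A and equate their A entries.
Row 2 is now all distinguished symbols — the join is lossless.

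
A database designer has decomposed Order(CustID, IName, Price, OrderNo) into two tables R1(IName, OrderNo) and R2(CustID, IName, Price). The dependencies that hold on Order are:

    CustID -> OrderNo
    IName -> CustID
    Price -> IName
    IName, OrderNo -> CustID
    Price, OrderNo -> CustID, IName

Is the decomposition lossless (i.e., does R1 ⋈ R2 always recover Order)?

Yes

Common attributes: R1 ∩ R2 = {IName}.
Closure of {IName}: IName → CustID applies, adding CustID; CustID → OrderNo applies, adding OrderNo. So (IName)⁺ = {CustID, IName, OrderNo}.
This closure contains every attribute of R1, so R1 ∩ R2 → R1. The join is lossless.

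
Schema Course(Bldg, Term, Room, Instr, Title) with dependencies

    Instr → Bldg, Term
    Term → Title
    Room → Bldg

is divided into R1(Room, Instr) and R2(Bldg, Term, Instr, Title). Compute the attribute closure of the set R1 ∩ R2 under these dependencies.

Bldg, Term, Instr, Title

R1 ∩ R2 = {Instr}.
Instr → Bldg, Term applies, adding Bldg, Term
Term → Title applies, adding Title
Closure: {Bldg, Term, Instr, Title}.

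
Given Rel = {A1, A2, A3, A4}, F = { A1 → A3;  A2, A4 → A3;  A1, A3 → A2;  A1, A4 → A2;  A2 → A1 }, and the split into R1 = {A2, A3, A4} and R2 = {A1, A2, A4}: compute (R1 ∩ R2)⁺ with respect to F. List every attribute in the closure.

A1, A2, A3, A4

R1 ∩ R2 = {A2, A4}.
A2, A4 → A3 applies, adding A3
A2 → A1 applies, adding A1
Closure: {A1, A2, A3, A4}.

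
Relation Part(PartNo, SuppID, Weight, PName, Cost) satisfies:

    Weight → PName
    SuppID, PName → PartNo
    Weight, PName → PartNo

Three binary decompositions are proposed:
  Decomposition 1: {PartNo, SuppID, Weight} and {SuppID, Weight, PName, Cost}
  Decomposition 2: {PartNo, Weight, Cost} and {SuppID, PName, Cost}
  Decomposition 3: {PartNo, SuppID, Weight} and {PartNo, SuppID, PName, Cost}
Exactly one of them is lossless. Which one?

Decomposition 1

Decomposition 1: common = {SuppID, Weight}, closure = {PartNo, SuppID, Weight, PName} → lossless.
Decomposition 2: common = {Cost}, closure = {Cost} → lossy.
Decomposition 3: common = {PartNo, SuppID}, closure = {PartNo, SuppID} → lossy.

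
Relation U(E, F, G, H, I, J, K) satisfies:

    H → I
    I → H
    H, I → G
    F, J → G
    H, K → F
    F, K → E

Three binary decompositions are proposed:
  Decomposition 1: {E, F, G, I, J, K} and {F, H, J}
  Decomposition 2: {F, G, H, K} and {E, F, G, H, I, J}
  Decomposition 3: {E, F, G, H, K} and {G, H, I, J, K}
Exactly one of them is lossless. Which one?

Decomposition 3

Decomposition 1: common = {F, J}, closure = {F, G, J} → lossy.
Decomposition 2: common = {F, G, H}, closure = {F, G, H, I} → lossy.
Decomposition 3: common = {G, H, K}, closure = {E, F, G, H, I, K} → lossless.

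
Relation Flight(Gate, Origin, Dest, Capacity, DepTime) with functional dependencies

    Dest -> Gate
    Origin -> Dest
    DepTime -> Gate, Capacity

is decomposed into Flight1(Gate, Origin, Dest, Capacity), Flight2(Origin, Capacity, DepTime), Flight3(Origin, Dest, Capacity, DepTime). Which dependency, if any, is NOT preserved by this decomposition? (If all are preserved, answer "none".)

Check DepTime → Gate, Capacity: no single fragment contains all of {Gate, Capacity, DepTime}, and the restricted closure of {DepTime} across the fragments never reaches {Gate, Capacity}.
Dest → Gate is preserved.
Origin → Dest is preserved.

DepTime -> Gate, Capacity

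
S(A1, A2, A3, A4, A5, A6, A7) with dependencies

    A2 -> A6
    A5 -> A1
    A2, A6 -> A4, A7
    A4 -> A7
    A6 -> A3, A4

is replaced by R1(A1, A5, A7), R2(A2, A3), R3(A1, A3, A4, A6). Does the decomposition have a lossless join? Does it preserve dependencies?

Lossless test (chase): applying each FD to every pair of rows produces no changes in the tableau, so no row becomes fully distinguished — the join is lossy.
Dependency preservation: the restricted closure of {A2} across the fragments never reaches {A6}, so A2 → A6 cannot be enforced without a join — not preserved.

lossy and not dependency-preserving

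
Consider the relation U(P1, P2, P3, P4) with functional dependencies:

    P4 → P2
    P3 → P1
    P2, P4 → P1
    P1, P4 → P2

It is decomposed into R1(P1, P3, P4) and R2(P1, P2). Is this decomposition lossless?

No

Common attributes: R1 ∩ R2 = {P1}.
No dependency enlarges {P1}, so (P1)⁺ = {P1}.
The closure contains neither all of R1 = {P1, P3, P4} nor all of R2 = {P1, P2}, so the common attributes are not a superkey of either fragment. The join is lossy.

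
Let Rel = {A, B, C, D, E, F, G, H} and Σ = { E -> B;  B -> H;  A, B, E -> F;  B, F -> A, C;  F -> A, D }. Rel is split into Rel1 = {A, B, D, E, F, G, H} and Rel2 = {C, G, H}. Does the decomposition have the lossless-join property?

Common attributes: Rel1 ∩ Rel2 = {G, H}.
No dependency enlarges {G, H}, so (G, H)⁺ = {G, H}.
The closure contains neither all of Rel1 = {A, B, D, E, F, G, H} nor all of Rel2 = {C, G, H}, so the common attributes are not a superkey of either fragment. The join is lossy.

No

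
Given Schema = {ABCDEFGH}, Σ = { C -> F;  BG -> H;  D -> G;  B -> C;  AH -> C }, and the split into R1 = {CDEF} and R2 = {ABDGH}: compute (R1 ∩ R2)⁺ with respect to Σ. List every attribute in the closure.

DG

R1 ∩ R2 = {D}.
D → G applies, adding G
Closure: {DG}.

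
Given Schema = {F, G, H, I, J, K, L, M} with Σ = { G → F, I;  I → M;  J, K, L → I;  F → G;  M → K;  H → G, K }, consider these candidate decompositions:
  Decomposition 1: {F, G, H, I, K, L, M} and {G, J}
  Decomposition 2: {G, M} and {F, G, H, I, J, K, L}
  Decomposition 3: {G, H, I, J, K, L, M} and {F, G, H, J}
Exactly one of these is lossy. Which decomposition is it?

Decomposition 1: common = {G}, closure = {F, G, I, K, M} → lossy.
Decomposition 2: common = {G}, closure = {F, G, I, K, M} → lossless.
Decomposition 3: common = {G, H, J}, closure = {F, G, H, I, J, K, M} → lossless.

Decomposition 1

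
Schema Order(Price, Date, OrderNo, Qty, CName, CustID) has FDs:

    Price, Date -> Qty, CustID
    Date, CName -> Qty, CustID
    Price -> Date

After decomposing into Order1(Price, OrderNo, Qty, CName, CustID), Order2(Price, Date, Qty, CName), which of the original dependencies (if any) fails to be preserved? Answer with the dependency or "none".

Date, CName -> Qty, CustID

Check Date, CName → Qty, CustID: no single fragment contains all of {Date, Qty, CName, CustID}, and the restricted closure of {Date, CName} across the fragments never reaches {Qty, CustID}.
Price, Date → Qty, CustID is preserved.
Price → Date is preserved.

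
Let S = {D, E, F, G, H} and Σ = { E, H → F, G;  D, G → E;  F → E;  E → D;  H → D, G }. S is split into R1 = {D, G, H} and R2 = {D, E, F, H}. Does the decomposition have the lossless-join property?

Common attributes: R1 ∩ R2 = {D, H}.
Closure of {D, H}: H → D, G applies, adding G; D, G → E applies, adding E; E, H → F, G applies, adding F. So (D, H)⁺ = {D, E, F, G, H}.
This closure contains every attribute of R1, so R1 ∩ R2 → R1. The join is lossless.

Yes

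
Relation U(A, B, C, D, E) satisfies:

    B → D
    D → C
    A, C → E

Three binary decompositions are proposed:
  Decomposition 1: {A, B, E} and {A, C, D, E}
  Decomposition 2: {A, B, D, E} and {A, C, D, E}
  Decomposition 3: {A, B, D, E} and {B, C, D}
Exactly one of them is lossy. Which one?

Decomposition 1: common = {A, E}, closure = {A, E} → lossy.
Decomposition 2: common = {A, D, E}, closure = {A, C, D, E} → lossless.
Decomposition 3: common = {B, D}, closure = {B, C, D} → lossless.

Decomposition 1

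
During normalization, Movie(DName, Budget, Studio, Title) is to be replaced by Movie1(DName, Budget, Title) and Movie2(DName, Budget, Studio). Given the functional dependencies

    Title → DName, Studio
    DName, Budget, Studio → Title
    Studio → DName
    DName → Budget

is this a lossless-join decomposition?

No

Common attributes: Movie1 ∩ Movie2 = {DName, Budget}.
No dependency enlarges {DName, Budget}, so (DName, Budget)⁺ = {DName, Budget}.
The closure contains neither all of Movie1 = {DName, Budget, Title} nor all of Movie2 = {DName, Budget, Studio}, so the common attributes are not a superkey of either fragment. The join is lossy.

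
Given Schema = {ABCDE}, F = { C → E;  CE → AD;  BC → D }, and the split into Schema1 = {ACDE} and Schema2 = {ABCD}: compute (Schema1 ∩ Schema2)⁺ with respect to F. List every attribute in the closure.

ACDE

Schema1 ∩ Schema2 = {ACD}.
C → E applies, adding E
Closure: {ACDE}.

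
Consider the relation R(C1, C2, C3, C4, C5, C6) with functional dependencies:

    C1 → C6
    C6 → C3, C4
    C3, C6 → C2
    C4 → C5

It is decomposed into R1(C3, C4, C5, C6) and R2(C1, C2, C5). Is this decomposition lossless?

No

Common attributes: R1 ∩ R2 = {C5}.
No dependency enlarges {C5}, so (C5)⁺ = {C5}.
The closure contains neither all of R1 = {C3, C4, C5, C6} nor all of R2 = {C1, C2, C5}, so the common attributes are not a superkey of either fragment. The join is lossy.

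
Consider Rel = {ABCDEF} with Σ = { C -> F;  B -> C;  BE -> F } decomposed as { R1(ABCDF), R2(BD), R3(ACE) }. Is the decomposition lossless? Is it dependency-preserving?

lossy but dependency-preserving

Lossless test (chase): Rows 1 and 3 agree on C; apply C→F and equate their F entries. Rows 1 and 2 agree on B; apply B→C and equate their C entries. Rows 1 and 2 agree on C; apply C→F and equate their F entries. No row becomes fully distinguished — the join is lossy.
Dependency preservation: BE → F is not contained in any single fragment, but the restricted closure of its left-hand side across the fragments still reaches the right-hand side; the remaining FDs each lie inside some fragment. All dependencies are preserved.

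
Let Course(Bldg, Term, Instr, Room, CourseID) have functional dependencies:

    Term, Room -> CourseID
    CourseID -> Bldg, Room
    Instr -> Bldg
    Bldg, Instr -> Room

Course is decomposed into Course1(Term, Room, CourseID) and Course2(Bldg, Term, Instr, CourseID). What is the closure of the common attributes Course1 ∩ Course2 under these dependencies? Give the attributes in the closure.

Bldg, Term, Room, CourseID

Course1 ∩ Course2 = {Term, CourseID}.
CourseID → Bldg, Room applies, adding Bldg, Room
Closure: {Bldg, Term, Room, CourseID}.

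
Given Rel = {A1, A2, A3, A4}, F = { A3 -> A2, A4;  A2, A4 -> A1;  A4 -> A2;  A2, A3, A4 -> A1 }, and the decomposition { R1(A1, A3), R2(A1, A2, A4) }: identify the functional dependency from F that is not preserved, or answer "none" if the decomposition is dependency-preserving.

A3 -> A2, A4

Check A3 → A2, A4: no single fragment contains all of {A2, A3, A4}, and the restricted closure of {A3} across the fragments never reaches {A2, A4}.
A2, A4 → A1 is preserved.
A4 → A2 is preserved.
A2, A3, A4 → A1 is preserved.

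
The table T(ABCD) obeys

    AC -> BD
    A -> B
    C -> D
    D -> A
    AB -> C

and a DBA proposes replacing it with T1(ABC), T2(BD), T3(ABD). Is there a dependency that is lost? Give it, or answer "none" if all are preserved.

none

AC → BD: restricted closure across fragments reaches BD.
A → B lies within T1.
C → D: restricted closure across fragments reaches D.
D → A lies within T3.
AB → C lies within T1.
Every dependency is enforceable on the fragments, so the decomposition is dependency-preserving.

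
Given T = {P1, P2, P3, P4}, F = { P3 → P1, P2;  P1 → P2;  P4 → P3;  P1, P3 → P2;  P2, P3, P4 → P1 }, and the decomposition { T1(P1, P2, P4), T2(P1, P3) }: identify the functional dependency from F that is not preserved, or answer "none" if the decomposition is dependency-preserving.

P4 → P3

Check P4 → P3: no single fragment contains all of {P3, P4}, and the restricted closure of {P4} across the fragments never reaches {P3}.
P3 → P1, P2 is preserved.
P1 → P2 is preserved.
P1, P3 → P2 is preserved.
P2, P3, P4 → P1 is preserved.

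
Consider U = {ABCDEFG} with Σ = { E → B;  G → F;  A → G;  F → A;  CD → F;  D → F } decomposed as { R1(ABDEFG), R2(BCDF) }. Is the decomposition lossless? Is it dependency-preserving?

Lossless test: (BDF)⁺ = {ABDFG}, which is a superkey of neither fragment — lossy.
Dependency preservation: every FD's attributes lie within a single fragment, so each can be enforced locally — preserved.

lossy but dependency-preserving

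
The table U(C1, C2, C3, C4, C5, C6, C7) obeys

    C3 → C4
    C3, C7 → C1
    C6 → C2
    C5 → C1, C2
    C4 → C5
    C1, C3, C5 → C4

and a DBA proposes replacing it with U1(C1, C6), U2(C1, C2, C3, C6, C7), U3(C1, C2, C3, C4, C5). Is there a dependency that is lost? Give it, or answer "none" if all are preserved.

none

C3 → C4 lies within U3.
C3, C7 → C1 lies within U2.
C6 → C2 lies within U2.
C5 → C1, C2 lies within U3.
C4 → C5 lies within U3.
C1, C3, C5 → C4 lies within U3.
Every dependency is enforceable on the fragments, so the decomposition is dependency-preserving.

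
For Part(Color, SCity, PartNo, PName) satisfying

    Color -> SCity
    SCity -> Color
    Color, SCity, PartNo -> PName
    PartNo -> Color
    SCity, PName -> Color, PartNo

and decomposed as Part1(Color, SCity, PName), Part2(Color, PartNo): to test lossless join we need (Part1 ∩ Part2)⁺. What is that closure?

Color, SCity

Part1 ∩ Part2 = {Color}.
Color → SCity applies, adding SCity
Closure: {Color, SCity}.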